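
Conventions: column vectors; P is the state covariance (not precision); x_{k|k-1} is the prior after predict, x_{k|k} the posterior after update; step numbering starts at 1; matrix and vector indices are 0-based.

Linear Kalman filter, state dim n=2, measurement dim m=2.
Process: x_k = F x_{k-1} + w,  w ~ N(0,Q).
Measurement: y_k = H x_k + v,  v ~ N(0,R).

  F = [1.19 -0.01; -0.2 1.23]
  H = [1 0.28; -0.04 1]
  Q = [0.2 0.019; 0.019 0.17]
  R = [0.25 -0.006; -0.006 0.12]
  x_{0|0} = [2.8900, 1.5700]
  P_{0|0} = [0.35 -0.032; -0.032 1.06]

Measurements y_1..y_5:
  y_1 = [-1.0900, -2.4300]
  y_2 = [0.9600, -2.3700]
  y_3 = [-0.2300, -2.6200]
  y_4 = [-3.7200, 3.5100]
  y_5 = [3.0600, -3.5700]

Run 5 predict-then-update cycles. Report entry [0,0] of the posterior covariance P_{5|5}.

step 1: x^-=[3.4234, 1.3531]  P^-=[0.6965 -0.1242; -0.1242 1.8034]  S=[1.0183 0.3482; 0.3482 1.9345]  K=[0.7211 -0.2084; 0.0577 0.9244]  nu=[-4.8923, -3.6462]  x^+=[0.6556, -2.2999]  P^+=[0.1876 -0.0218; -0.0218 0.1097]
step 2: x^-=[0.8032, -2.9601]  P^-=[0.4662 -0.0590; -0.0590 0.3542]  S=[0.7110 0.0162; 0.0162 0.4797]  K=[0.6367 -0.1834; 0.0396 0.7420]  nu=[0.9856, 0.6222]  x^+=[1.3167, -2.4593]  P^+=[0.1657 -0.0192; -0.0192 0.0880]
step 3: x^-=[1.5914, -3.2883]  P^-=[0.4351 -0.0496; -0.0496 0.3193]  S=[0.6823 0.0169; 0.0169 0.4439]  K=[0.6216 -0.1747; 0.0404 0.7221]  nu=[-0.9007, 0.7320]  x^+=[0.9037, -2.7961]  P^+=[0.1616 -0.0182; -0.0182 0.0857]
step 4: x^-=[1.1033, -3.6199]  P^-=[0.4292 -0.0472; -0.0472 0.3151]  S=[0.6775 0.0184; 0.0184 0.4395]  K=[0.6187 -0.1723; 0.0410 0.7194]  nu=[-3.8097, 7.1741]  x^+=[-2.4902, 1.3848]  P^+=[0.1607 -0.0180; -0.0180 0.0854]
step 5: x^-=[-2.9772, 2.2014]  P^-=[0.4281 -0.0466; -0.0466 0.3144]  S=[0.6766 0.0188; 0.0188 0.4388]  K=[0.6181 -0.1718; 0.0412 0.7190]  nu=[5.4208, -5.8905]  x^+=[1.3855, -1.8103]  P^+=[0.1606 -0.0179; -0.0179 0.0853]

P_post[0,0] = 0.1606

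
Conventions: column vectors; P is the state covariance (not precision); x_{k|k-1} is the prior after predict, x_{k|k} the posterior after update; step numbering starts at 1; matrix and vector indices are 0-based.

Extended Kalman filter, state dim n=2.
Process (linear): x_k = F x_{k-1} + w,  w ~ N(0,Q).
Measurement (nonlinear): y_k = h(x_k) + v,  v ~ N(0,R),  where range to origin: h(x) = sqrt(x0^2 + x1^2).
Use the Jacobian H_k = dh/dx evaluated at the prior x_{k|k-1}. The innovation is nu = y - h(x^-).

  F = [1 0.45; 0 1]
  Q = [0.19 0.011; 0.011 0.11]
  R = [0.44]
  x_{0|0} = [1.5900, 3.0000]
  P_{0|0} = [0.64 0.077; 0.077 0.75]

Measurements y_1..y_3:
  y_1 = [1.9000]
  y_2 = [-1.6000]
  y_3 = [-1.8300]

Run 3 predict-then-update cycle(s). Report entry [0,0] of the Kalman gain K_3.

step 1: x^-=[2.9400, 3.0000]  P^-=[1.0512 0.4255; 0.4255 0.8600]  H_jac=[0.6999 0.7142]  S=[1.8191]  K=[0.5715; 0.5014]  nu=[-2.3004]  x^+=[1.6252, 1.8466]  P^+=[0.4570 -0.0958; -0.0958 0.4027]
step 2: x^-=[2.4562, 1.8466]  P^-=[0.6424 0.0965; 0.0965 0.5127]  H_jac=[0.7993 0.6009]  S=[1.1282]  K=[0.5065; 0.3414]  nu=[-4.6729]  x^+=[0.0895, 0.2511]  P^+=[0.3530 -0.0986; -0.0986 0.3812]
step 3: x^-=[0.2025, 0.2511]  P^-=[0.5314 0.0839; 0.0839 0.4912]  H_jac=[0.6277 0.7784]  S=[1.0290]  K=[0.3876; 0.4228]  nu=[-2.1526]  x^+=[-0.6319, -0.6589]  P^+=[0.3768 -0.0847; -0.0847 0.3073]

K[0,0] = 0.3876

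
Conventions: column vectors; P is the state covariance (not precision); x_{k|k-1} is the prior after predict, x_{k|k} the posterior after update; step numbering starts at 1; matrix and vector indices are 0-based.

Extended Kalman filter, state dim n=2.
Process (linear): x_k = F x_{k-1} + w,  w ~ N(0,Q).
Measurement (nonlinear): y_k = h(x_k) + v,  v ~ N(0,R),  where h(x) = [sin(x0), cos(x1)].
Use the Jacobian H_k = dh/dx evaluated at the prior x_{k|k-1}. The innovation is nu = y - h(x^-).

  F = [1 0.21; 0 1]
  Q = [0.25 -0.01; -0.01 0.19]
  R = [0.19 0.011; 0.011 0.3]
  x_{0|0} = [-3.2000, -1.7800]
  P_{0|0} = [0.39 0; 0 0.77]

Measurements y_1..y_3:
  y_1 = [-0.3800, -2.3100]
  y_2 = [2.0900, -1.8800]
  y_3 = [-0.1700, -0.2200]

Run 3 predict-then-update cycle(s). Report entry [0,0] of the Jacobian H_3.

step 1: x^-=[-3.5738, -1.7800]  P^-=[0.6740 0.1517; 0.1517 0.9600]  H_jac=[-0.9080 0.0000; 0.0000 0.9782]  S=[0.7457 -0.1237; -0.1237 1.2186]  K=[-0.8142 0.0391; -0.0578 0.7647]  nu=[-0.7989, -2.1023]  x^+=[-3.0056, -3.3415]  P^+=[0.1699 0.0028; 0.0028 0.2339]
step 2: x^-=[-3.7073, -3.3415]  P^-=[0.4314 0.0420; 0.0420 0.4239]  H_jac=[-0.8442 0.0000; 0.0000 -0.1986]  S=[0.4975 0.0180; 0.0180 0.3167]  K=[-0.7327 0.0154; -0.0617 -0.2623]  nu=[1.5540, -0.8999]  x^+=[-4.8597, -3.2013]  P^+=[0.1647 0.0173; 0.0173 0.3996]
step 3: x^-=[-5.5320, -3.2013]  P^-=[0.4396 0.0912; 0.0912 0.5896]  H_jac=[0.7309 0.0000; 0.0000 -0.0597]  S=[0.4248 0.0070; 0.0070 0.3021]  K=[0.7569 -0.0356; 0.1589 -0.1202]  nu=[-0.8525, 0.7782]  x^+=[-6.2049, -3.4304]  P^+=[0.1962 0.0395; 0.0395 0.5748]

H_jac[0,0] = 0.7309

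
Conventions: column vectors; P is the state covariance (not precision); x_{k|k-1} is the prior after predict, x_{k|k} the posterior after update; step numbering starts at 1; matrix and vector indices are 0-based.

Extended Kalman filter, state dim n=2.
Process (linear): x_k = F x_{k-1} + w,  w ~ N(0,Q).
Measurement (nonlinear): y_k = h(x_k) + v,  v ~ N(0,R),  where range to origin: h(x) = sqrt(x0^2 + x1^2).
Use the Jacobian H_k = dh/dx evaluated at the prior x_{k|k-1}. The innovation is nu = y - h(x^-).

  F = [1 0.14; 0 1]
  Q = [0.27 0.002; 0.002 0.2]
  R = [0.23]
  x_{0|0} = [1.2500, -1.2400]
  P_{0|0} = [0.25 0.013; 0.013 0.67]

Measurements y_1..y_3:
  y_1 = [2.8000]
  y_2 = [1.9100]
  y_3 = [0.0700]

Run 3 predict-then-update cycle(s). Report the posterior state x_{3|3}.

step 1: x^-=[1.0764, -1.2400]  P^-=[0.5368 0.1088; 0.1088 0.8700]  H_jac=[0.6555 -0.7552]  S=[0.8491]  K=[0.3176; -0.6898]  nu=[1.1580]  x^+=[1.4442, -2.0387]  P^+=[0.4511 0.2948; 0.2948 0.4660]
step 2: x^-=[1.1588, -2.0387]  P^-=[0.8128 0.3621; 0.3621 0.6660]  H_jac=[0.4941 -0.8694]  S=[0.6208]  K=[0.1399; -0.6445]  nu=[-0.4351]  x^+=[1.0979, -1.7583]  P^+=[0.8006 0.4181; 0.4181 0.4081]
step 3: x^-=[0.8518, -1.7583]  P^-=[1.1957 0.4772; 0.4772 0.6081]  H_jac=[0.4360 -0.9000]  S=[0.5754]  K=[0.1596; -0.5897]  nu=[-1.8838]  x^+=[0.5512, -0.6475]  P^+=[1.1810 0.5313; 0.5313 0.4081]

x_post = [0.5512, -0.6475]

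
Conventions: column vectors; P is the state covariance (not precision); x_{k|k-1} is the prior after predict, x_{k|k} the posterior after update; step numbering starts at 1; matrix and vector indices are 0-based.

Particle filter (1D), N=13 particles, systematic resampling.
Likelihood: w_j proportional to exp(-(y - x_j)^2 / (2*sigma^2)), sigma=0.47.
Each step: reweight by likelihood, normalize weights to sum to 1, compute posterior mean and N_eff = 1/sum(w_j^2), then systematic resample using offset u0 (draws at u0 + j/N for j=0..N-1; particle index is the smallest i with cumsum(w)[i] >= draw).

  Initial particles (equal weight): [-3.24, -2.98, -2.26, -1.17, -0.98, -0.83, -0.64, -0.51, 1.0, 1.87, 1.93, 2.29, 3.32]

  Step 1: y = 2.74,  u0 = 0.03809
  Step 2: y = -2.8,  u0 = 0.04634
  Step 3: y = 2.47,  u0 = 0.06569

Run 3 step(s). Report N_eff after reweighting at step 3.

N_eff = 12.9403

step 1: w=[0.0000, 0.0000, 0.0000, 0.0000, 0.0000, 0.0000, 0.0000, 0.0000, 0.0007, 0.1196, 0.1503, 0.4195, 0.3099]  mean=2.5039  Neff=3.2370  idx=[9, 9, 10, 10, 11, 11, 11, 11, 11, 12, 12, 12, 12]
step 2: w=[0.3909, 0.3909, 0.1090, 0.1090, 0.0000, 0.0000, 0.0000, 0.0000, 0.0000, 0.0000, 0.0000, 0.0000, 0.0000]  mean=1.8832  Neff=3.0365  idx=[0, 0, 0, 0, 0, 1, 1, 1, 1, 1, 2, 3, 3]
step 3: w=[0.0741, 0.0741, 0.0741, 0.0741, 0.0741, 0.0741, 0.0741, 0.0741, 0.0741, 0.0741, 0.0865, 0.0865, 0.0865]  mean=1.8856  Neff=12.9403  idx=[0, 1, 2, 4, 5, 6, 7, 8, 9, 10, 11, 11, 12]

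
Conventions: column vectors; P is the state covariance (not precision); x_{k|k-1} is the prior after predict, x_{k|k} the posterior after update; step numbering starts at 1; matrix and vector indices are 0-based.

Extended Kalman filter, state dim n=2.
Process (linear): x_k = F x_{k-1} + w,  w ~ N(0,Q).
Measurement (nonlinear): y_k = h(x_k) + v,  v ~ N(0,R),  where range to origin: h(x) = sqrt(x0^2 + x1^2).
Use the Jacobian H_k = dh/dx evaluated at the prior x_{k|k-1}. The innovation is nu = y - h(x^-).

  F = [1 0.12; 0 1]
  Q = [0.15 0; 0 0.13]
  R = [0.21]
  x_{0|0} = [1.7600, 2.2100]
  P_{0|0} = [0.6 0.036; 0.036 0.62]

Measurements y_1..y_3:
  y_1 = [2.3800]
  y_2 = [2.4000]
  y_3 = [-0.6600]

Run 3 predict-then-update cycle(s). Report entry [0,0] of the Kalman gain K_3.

step 1: x^-=[2.0252, 2.2100]  P^-=[0.7676 0.1104; 0.1104 0.7500]  H_jac=[0.6756 0.7373]  S=[1.0780]  K=[0.5566; 0.5821]  nu=[-0.6176]  x^+=[1.6815, 1.8505]  P^+=[0.4336 -0.2389; -0.2389 0.3847]
step 2: x^-=[1.9035, 1.8505]  P^-=[0.5319 -0.1927; -0.1927 0.5147]  H_jac=[0.7170 0.6970]  S=[0.5409]  K=[0.4567; 0.4078]  nu=[-0.2548]  x^+=[1.7872, 1.7466]  P^+=[0.4190 -0.2934; -0.2934 0.4247]
step 3: x^-=[1.9968, 1.7466]  P^-=[0.5047 -0.2425; -0.2425 0.5547]  H_jac=[0.7527 0.6584]  S=[0.4961]  K=[0.4440; 0.3683]  nu=[-3.3129]  x^+=[0.5259, 0.5264]  P^+=[0.4069 -0.3236; -0.3236 0.4874]

K[0,0] = 0.4440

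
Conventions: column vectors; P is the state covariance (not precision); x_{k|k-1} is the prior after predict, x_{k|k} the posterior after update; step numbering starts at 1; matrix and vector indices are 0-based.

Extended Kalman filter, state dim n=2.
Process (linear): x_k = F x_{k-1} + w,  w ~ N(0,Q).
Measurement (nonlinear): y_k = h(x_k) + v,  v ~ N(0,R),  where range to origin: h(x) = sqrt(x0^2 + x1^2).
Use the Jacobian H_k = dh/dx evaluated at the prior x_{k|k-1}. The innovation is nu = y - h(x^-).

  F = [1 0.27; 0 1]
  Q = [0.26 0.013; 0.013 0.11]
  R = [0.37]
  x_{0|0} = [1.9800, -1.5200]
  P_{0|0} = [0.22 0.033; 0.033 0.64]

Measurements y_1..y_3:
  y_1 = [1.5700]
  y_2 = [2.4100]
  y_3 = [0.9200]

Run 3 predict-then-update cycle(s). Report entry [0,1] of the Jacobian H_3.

step 1: x^-=[1.5696, -1.5200]  P^-=[0.5445 0.2188; 0.2188 0.7500]  H_jac=[0.7184 -0.6957]  S=[0.7953]  K=[0.3004; -0.4584]  nu=[-0.6150]  x^+=[1.3848, -1.2381]  P^+=[0.4727 0.3283; 0.3283 0.5829]
step 2: x^-=[1.0506, -1.2381]  P^-=[0.9525 0.4987; 0.4987 0.6929]  H_jac=[0.6470 -0.7625]  S=[0.6795]  K=[0.3473; -0.3026]  nu=[0.7863]  x^+=[1.3236, -1.4760]  P^+=[0.8705 0.5701; 0.5701 0.6306]
step 3: x^-=[0.9251, -1.4760]  P^-=[1.4844 0.7534; 0.7534 0.7406]  H_jac=[0.5311 -0.8473]  S=[0.6423]  K=[0.2334; -0.3541]  nu=[-0.8220]  x^+=[0.7333, -1.1850]  P^+=[1.4494 0.8065; 0.8065 0.6601]

H_jac[0,1] = -0.8473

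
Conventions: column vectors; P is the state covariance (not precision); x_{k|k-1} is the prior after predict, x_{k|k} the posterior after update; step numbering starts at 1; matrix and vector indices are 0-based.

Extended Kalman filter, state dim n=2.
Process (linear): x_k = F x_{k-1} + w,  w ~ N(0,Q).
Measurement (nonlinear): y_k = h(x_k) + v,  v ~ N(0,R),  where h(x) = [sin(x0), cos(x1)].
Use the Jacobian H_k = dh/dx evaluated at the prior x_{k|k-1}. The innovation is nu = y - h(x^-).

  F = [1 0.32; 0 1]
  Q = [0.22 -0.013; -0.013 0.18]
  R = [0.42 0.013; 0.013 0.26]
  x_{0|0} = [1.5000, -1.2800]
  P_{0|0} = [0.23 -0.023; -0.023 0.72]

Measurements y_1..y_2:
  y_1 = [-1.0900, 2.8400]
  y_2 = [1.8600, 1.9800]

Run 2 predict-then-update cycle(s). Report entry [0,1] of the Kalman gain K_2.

step 1: x^-=[1.0904, -1.2800]  P^-=[0.5090 0.1944; 0.1944 0.9000]  H_jac=[0.4621 0.0000; 0.0000 0.9580]  S=[0.5287 0.0991; 0.0991 1.0860]  K=[0.4200 0.1332; 0.0215 0.7920]  nu=[-1.9768, 2.5533]  x^+=[0.6003, 0.6995]  P^+=[0.3854 0.0418; 0.0418 0.2152]
step 2: x^-=[0.8241, 0.6995]  P^-=[0.6542 0.0977; 0.0977 0.3952]  H_jac=[0.6792 0.0000; 0.0000 -0.6439]  S=[0.7218 -0.0297; -0.0297 0.4238]  K=[0.6113 -0.1056; 0.0674 -0.5957]  nu=[1.1260, 1.2149]  x^+=[1.3842, 0.0518]  P^+=[0.3760 0.0303; 0.0303 0.2392]

K[0,1] = -0.1056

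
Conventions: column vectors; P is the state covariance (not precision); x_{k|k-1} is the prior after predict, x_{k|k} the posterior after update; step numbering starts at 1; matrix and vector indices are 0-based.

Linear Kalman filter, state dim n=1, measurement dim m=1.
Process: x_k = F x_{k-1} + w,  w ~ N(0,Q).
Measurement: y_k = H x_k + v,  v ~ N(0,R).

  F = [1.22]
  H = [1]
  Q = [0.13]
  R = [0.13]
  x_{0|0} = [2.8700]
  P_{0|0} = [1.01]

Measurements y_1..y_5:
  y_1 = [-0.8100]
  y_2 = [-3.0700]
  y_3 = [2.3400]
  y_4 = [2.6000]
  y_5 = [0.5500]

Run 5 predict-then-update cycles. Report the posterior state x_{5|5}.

x_post = [1.1784]

step 1: x^-=[3.5014]  P^-=[1.6333]  S=[1.7633]  K=[0.9263]  nu=[-4.3114]  x^+=[-0.4921]  P^+=[0.1204]
step 2: x^-=[-0.6004]  P^-=[0.3092]  S=[0.4392]  K=[0.7040]  nu=[-2.4696]  x^+=[-2.3391]  P^+=[0.0915]
step 3: x^-=[-2.8537]  P^-=[0.2662]  S=[0.3962]  K=[0.6719]  nu=[5.1937]  x^+=[0.6360]  P^+=[0.0873]
step 4: x^-=[0.7759]  P^-=[0.2600]  S=[0.3900]  K=[0.6667]  nu=[1.8241]  x^+=[1.9920]  P^+=[0.0867]
step 5: x^-=[2.4302]  P^-=[0.2590]  S=[0.3890]  K=[0.6658]  nu=[-1.8802]  x^+=[1.1784]  P^+=[0.0866]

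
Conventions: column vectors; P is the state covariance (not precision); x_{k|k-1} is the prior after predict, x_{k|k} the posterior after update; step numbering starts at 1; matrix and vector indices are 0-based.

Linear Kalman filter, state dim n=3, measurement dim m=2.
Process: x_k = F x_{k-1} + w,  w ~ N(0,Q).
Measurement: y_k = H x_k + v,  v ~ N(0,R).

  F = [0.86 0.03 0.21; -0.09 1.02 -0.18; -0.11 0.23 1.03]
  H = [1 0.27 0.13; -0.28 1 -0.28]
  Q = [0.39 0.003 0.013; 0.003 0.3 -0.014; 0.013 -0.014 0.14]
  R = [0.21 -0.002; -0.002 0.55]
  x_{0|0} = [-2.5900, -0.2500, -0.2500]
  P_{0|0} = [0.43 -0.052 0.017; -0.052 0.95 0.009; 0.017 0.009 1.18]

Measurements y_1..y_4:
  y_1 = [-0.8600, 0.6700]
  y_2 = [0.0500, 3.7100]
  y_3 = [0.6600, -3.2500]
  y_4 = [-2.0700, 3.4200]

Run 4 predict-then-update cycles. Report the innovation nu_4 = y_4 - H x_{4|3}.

step 1: x^-=[-2.2874, 0.0231, -0.0301]  P^-=[0.7645 -0.0924 0.2394; -0.0924 1.3369 0.0091; 0.2394 0.0091 1.4504]  S=[1.1095 -0.0685; -0.0685 2.1447]  K=[0.6852 -0.1522; 0.2829 0.6433; 0.3753 -0.2044]  nu=[1.4251, -0.0020]  x^+=[-1.3106, 0.4249, 0.5051]  P^+=[0.1795 -0.0702 -0.1262; -0.0702 0.3856 0.1858; -0.1262 0.1858 1.1940]
step 2: x^-=[-1.0083, 0.4605, 0.7622]  P^-=[0.5289 -0.0449 0.1492; -0.0449 0.6819 0.0629; 0.1492 0.0629 1.5495]  S=[0.8338 -0.1076; -0.1076 1.4081]  K=[0.6278 -0.1187; 0.2412 0.4991; 0.4070 -0.2620]  nu=[0.8349, 3.1806]  x^+=[-0.8618, 2.2493, 0.2688]  P^+=[0.1645 -0.0571 -0.1306; -0.0571 0.3085 0.1802; -0.1306 0.1802 1.2918]
step 3: x^-=[-0.6172, 2.3235, 0.8890]  P^-=[0.5210 -0.0387 0.1695; -0.0387 0.6042 0.0195; 0.1695 0.0195 1.6466]  S=[0.8274 -0.1330; -0.1330 1.3615]  K=[0.6261 -0.1093; 0.2290 0.4701; 0.4187 -0.3182]  nu=[0.5343, -5.4974]  x^+=[0.3180, -0.1386, 2.8623]  P^+=[0.1622 -0.0516 -0.1274; -0.0516 0.2886 0.1603; -0.1274 0.1603 1.3282]
step 4: x^-=[0.8704, -0.6852, 2.8813]  P^-=[0.5221 -0.0404 0.1797; -0.0404 0.5910 -0.0130; 0.1797 -0.0130 1.6737]  S=[0.8275 -0.1445; -0.1445 1.3713]  K=[0.6274 -0.1067; 0.2232 0.4654; 0.4158 -0.3441]  nu=[-3.1300, 5.1556]  x^+=[-1.6434, 1.0158, -0.1942]  P^+=[0.1615 -0.0495 -0.1241; -0.0495 0.2828 0.1467; -0.1241 0.1467 1.3270]

innov = [-3.1300, 5.1556]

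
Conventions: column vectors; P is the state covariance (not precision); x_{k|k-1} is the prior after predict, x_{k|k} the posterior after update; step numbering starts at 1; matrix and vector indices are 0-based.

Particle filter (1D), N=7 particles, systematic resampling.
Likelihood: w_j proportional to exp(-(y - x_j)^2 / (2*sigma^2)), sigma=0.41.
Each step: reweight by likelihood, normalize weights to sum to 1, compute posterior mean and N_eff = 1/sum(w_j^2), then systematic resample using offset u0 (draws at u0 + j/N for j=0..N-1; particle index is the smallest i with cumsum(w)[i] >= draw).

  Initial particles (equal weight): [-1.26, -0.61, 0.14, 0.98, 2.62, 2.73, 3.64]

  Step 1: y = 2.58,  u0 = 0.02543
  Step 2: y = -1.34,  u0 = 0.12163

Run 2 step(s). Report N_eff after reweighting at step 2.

N_eff = 4.4280

step 1: w=[0.0000, 0.0000, 0.0000, 0.0003, 0.5061, 0.4756, 0.0180]  mean=2.6903  Neff=2.0716  idx=[4, 4, 4, 4, 5, 5, 5]
step 2: w=[0.2371, 0.2371, 0.2371, 0.2371, 0.0171, 0.0171, 0.0171]  mean=2.6257  Neff=4.4280  idx=[0, 1, 1, 2, 2, 3, 5]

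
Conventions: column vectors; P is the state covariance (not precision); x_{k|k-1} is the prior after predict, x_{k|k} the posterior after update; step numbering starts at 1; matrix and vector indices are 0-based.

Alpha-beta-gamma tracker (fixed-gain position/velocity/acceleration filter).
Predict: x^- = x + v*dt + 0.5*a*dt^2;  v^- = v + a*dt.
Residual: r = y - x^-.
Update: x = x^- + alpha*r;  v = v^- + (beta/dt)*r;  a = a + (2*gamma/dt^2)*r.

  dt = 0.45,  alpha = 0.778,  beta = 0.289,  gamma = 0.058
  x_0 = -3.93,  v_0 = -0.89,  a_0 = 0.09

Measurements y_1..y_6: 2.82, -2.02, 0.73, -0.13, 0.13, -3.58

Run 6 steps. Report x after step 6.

x_post = -2.5676

step 1: x_pred=-4.3214  r=7.1414  x^+=1.2346  v^+=3.7369  a^+=4.1809
step 2: x_pred=3.3395  r=-5.3595  x^+=-0.8302  v^+=2.1763  a^+=1.1107
step 3: x_pred=0.2616  r=0.4684  x^+=0.6260  v^+=2.9769  a^+=1.3791
step 4: x_pred=2.1052  r=-2.2352  x^+=0.3662  v^+=2.1620  a^+=0.0986
step 5: x_pred=1.3491  r=-1.2191  x^+=0.4006  v^+=1.4234  a^+=-0.5997
step 6: x_pred=0.9804  r=-4.5604  x^+=-2.5676  v^+=-1.7753  a^+=-3.2121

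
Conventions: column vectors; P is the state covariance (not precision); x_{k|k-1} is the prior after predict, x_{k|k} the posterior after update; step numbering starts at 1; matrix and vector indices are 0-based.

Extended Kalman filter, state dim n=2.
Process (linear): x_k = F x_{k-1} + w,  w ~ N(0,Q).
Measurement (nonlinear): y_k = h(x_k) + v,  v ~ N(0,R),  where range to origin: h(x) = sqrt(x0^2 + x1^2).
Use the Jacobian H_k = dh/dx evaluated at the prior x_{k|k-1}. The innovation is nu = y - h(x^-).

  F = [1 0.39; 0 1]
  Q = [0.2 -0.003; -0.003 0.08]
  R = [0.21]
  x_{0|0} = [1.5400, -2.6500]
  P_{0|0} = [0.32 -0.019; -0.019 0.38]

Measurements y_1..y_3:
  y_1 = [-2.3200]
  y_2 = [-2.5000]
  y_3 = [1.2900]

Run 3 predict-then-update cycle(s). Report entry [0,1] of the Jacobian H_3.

step 1: x^-=[0.5065, -2.6500]  P^-=[0.5630 0.1262; 0.1262 0.4600]  H_jac=[0.1877 -0.9822]  S=[0.6271]  K=[-0.0291; -0.6827]  nu=[-5.0180]  x^+=[0.6527, 0.7759]  P^+=[0.5624 0.1137; 0.1137 0.1677]
step 2: x^-=[0.9553, 0.7759]  P^-=[0.8767 0.1761; 0.1761 0.2477]  H_jac=[0.7762 0.6305]  S=[1.0091]  K=[0.7844; 0.2903]  nu=[-3.7307]  x^+=[-1.9712, -0.3070]  P^+=[0.2558 -0.0536; -0.0536 0.1627]
step 3: x^-=[-2.0909, -0.3070]  P^-=[0.4387 0.0068; 0.0068 0.2427]  H_jac=[-0.9894 -0.1453]  S=[0.6465]  K=[-0.6729; -0.0650]  nu=[-0.8233]  x^+=[-1.5369, -0.2535]  P^+=[0.1460 -0.0214; -0.0214 0.2400]

H_jac[0,1] = -0.1453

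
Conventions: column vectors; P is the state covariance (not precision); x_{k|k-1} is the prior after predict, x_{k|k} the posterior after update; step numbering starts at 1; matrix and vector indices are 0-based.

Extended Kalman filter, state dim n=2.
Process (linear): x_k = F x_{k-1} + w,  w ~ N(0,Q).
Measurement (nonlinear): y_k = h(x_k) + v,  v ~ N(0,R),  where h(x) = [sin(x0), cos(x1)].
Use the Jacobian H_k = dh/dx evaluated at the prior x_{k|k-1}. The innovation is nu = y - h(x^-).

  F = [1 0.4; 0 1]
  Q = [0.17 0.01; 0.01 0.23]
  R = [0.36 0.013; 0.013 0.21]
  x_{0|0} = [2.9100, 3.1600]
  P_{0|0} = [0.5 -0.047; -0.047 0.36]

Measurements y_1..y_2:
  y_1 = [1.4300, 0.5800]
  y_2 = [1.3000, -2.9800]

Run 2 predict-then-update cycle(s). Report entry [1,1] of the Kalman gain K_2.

K[1,1] = -0.4082

step 1: x^-=[4.1740, 3.1600]  P^-=[0.6900 0.1070; 0.1070 0.5900]  H_jac=[-0.5128 0.0000; 0.0000 0.0184]  S=[0.5414 0.0120; 0.0120 0.2102]  K=[-0.6545 0.0467; -0.1026 0.0575]  nu=[2.2885, 1.5798]  x^+=[2.7499, 3.0160]  P^+=[0.4583 0.0706; 0.0706 0.5837]
step 2: x^-=[3.9563, 3.0160]  P^-=[0.7782 0.3141; 0.3141 0.8137]  H_jac=[-0.6861 0.0000; 0.0000 -0.1252]  S=[0.7263 0.0400; 0.0400 0.2228]  K=[-0.7326 -0.0451; -0.2742 -0.4082]  nu=[2.0275, -1.9879]  x^+=[2.5605, 3.2716]  P^+=[0.3853 0.1516; 0.1516 0.7131]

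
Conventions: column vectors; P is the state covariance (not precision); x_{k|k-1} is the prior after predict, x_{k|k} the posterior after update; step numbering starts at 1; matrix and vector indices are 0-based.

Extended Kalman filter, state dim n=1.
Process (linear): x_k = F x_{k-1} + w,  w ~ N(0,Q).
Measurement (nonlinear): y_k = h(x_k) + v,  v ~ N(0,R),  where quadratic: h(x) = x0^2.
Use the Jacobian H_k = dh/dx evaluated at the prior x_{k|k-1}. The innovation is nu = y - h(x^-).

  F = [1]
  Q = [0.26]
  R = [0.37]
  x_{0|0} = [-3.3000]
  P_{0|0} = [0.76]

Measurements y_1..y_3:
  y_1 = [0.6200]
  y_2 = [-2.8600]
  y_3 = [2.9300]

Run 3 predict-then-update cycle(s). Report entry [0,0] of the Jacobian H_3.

step 1: x^-=[-3.3000]  P^-=[1.0200]  H_jac=[-6.6000]  S=[44.8012]  K=[-0.1503]  nu=[-10.2700]  x^+=[-1.7568]  P^+=[0.0084]
step 2: x^-=[-1.7568]  P^-=[0.2684]  H_jac=[-3.5136]  S=[3.6838]  K=[-0.2560]  nu=[-5.9463]  x^+=[-0.2344]  P^+=[0.0270]
step 3: x^-=[-0.2344]  P^-=[0.2870]  H_jac=[-0.4688]  S=[0.4331]  K=[-0.3106]  nu=[2.8751]  x^+=[-1.1275]  P^+=[0.2452]

H_jac[0,0] = -0.4688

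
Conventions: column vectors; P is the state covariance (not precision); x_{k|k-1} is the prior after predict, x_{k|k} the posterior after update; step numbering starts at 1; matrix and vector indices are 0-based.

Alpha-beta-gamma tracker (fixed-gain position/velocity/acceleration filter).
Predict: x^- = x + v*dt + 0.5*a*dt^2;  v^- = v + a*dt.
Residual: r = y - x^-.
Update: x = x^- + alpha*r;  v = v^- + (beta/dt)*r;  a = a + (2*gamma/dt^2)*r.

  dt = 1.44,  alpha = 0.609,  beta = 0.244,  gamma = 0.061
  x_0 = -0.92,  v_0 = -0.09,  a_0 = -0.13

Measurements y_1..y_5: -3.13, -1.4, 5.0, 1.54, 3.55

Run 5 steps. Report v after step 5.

v_post = 1.2517

step 1: x_pred=-1.1844  r=-1.9456  x^+=-2.3693  v^+=-0.6069  a^+=-0.2445
step 2: x_pred=-3.4966  r=2.0966  x^+=-2.2198  v^+=-0.6036  a^+=-0.1211
step 3: x_pred=-3.2146  r=8.2146  x^+=1.7881  v^+=0.6139  a^+=0.3622
step 4: x_pred=3.0476  r=-1.5076  x^+=2.1295  v^+=0.8800  a^+=0.2735
step 5: x_pred=3.6802  r=-0.1302  x^+=3.6009  v^+=1.2517  a^+=0.2658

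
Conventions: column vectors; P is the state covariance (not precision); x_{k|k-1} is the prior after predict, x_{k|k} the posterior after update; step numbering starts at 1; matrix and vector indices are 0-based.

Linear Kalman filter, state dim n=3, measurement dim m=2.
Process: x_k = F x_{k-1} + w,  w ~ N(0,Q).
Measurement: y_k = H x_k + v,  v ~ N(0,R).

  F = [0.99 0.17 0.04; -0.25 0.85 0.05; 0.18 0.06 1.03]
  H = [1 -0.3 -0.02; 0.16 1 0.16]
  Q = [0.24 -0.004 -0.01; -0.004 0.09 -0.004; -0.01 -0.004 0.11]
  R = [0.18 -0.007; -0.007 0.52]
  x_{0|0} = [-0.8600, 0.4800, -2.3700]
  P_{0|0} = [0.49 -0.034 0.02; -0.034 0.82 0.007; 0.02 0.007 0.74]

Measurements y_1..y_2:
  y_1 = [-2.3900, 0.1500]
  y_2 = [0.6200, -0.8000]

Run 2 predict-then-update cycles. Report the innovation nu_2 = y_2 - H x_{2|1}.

innov = [2.7498, -1.0967]

step 1: x^-=[-0.8646, 0.5045, -2.5671]  P^-=[0.7354 -0.0314 0.1349; -0.0314 0.7295 0.0504; 0.1349 0.0504 0.9214]  S=[0.9954 -0.1233; -0.1233 1.3049]  K=[0.7647 0.1549; -0.1850 0.5439; 0.1241 0.1798]  nu=[-1.4254, 0.1946]  x^+=[-1.9244, 0.8741, -2.7090]  P^+=[0.1512 0.0473 0.0234; 0.0473 0.2846 -0.0502; 0.0234 -0.0502 0.8694]
step 2: x^-=[-1.8650, 1.0886, -3.0842]  P^-=[0.4149 0.0380 0.0750; 0.0380 0.2823 0.0051; 0.0750 0.0051 1.0418]  S=[0.5950 0.0189; 0.0189 0.8572]  K=[0.6718 0.1209; -0.0895 0.3393; 0.0818 0.2126]  nu=[2.7498, -1.0967]  x^+=[-0.1502, 0.4704, -3.0925]  P^+=[0.1308 0.0345 0.0174; 0.0345 0.1800 -0.0526; 0.0174 -0.0526 0.9984]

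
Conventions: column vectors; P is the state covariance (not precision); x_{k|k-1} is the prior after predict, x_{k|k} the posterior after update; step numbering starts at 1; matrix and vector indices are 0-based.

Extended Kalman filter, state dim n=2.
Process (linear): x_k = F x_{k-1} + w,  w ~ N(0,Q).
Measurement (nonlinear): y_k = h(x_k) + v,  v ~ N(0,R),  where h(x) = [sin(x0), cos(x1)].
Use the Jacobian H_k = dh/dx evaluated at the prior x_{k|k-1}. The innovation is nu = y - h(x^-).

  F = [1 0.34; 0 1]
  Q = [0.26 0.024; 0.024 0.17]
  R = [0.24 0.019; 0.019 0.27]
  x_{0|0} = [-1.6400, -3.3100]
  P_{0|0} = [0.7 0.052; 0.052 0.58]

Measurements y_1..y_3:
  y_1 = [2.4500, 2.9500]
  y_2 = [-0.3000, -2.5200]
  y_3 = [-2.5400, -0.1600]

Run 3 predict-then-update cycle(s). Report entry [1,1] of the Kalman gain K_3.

K[1,1] = 0.4017

step 1: x^-=[-2.7654, -3.3100]  P^-=[1.0624 0.2732; 0.2732 0.7500]  H_jac=[-0.9301 0.0000; 0.0000 -0.1676]  S=[1.1590 0.0616; 0.0616 0.2911]  K=[-0.8538 0.0233; -0.1985 -0.3899]  nu=[2.8174, 3.9359]  x^+=[-5.0790, -5.4038]  P^+=[0.2198 0.0592; 0.0592 0.6505]
step 2: x^-=[-6.9163, -5.4038]  P^-=[0.5953 0.3044; 0.3044 0.8205]  H_jac=[0.8062 0.0000; 0.0000 -0.7703]  S=[0.6269 -0.1700; -0.1700 0.7569]  K=[0.7257 -0.1467; 0.1756 -0.7956]  nu=[0.2916, -3.1576]  x^+=[-6.2413, -2.8403]  P^+=[0.2126 0.0335; 0.0335 0.2745]
step 3: x^-=[-7.2070, -2.8403]  P^-=[0.5271 0.1509; 0.1509 0.4445]  H_jac=[0.6028 0.0000; 0.0000 0.2968]  S=[0.4315 0.0460; 0.0460 0.3092]  K=[0.7325 0.0359; 0.1679 0.4017]  nu=[-1.7421, 0.7949]  x^+=[-8.4546, -2.8135]  P^+=[0.2928 0.0795; 0.0795 0.3763]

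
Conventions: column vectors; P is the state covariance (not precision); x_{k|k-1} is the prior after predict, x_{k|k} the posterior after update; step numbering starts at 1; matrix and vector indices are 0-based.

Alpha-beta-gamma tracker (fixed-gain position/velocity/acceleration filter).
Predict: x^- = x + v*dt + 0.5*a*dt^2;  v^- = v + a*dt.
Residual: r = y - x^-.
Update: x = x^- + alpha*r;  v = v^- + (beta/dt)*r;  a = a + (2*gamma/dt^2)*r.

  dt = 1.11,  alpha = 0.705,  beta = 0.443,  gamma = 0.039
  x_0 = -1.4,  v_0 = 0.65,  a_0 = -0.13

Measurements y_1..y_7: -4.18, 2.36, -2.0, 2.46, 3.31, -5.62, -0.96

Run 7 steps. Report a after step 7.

step 1: x_pred=-0.7586  r=-3.4214  x^+=-3.1707  v^+=-0.8598  a^+=-0.3466
step 2: x_pred=-4.3386  r=6.6986  x^+=0.3839  v^+=1.4289  a^+=0.0775
step 3: x_pred=2.0177  r=-4.0177  x^+=-0.8148  v^+=-0.0886  a^+=-0.1769
step 4: x_pred=-1.0221  r=3.4821  x^+=1.4328  v^+=1.1048  a^+=0.0436
step 5: x_pred=2.6859  r=0.6241  x^+=3.1259  v^+=1.4022  a^+=0.0831
step 6: x_pred=4.7335  r=-10.3535  x^+=-2.5657  v^+=-2.6377  a^+=-0.5724
step 7: x_pred=-5.8462  r=4.8862  x^+=-2.4014  v^+=-1.3230  a^+=-0.2631

a_post = -0.2631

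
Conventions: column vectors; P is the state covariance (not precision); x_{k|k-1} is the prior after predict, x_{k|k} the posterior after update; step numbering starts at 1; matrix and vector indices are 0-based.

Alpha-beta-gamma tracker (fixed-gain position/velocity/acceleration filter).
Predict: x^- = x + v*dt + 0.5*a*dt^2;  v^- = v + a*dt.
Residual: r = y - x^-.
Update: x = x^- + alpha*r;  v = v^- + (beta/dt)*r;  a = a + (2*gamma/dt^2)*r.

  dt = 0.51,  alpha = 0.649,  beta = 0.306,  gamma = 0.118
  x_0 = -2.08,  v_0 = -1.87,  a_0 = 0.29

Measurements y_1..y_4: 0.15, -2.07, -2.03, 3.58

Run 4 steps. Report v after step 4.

step 1: x_pred=-2.9960  r=3.1460  x^+=-0.9542  v^+=0.1655  a^+=3.1445
step 2: x_pred=-0.4609  r=-1.6091  x^+=-1.5052  v^+=0.8037  a^+=1.6845
step 3: x_pred=-0.8762  r=-1.1538  x^+=-1.6250  v^+=0.9706  a^+=0.6376
step 4: x_pred=-1.0471  r=4.6271  x^+=1.9559  v^+=4.0720  a^+=4.8360

v_post = 4.0720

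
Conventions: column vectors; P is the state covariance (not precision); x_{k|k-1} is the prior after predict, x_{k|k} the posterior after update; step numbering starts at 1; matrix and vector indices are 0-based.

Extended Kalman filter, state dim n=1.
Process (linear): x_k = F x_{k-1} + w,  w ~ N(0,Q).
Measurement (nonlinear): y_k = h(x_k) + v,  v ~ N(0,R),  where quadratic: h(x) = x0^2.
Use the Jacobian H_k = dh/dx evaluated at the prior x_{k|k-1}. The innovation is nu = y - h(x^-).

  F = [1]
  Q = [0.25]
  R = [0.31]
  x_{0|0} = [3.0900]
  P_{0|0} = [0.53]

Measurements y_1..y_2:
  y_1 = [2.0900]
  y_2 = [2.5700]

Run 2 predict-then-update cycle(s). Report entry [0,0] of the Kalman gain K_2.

K[0,0] = 0.2434

step 1: x^-=[3.0900]  P^-=[0.7800]  H_jac=[6.1800]  S=[30.1001]  K=[0.1601]  nu=[-7.4581]  x^+=[1.8956]  P^+=[0.0080]
step 2: x^-=[1.8956]  P^-=[0.2580]  H_jac=[3.7912]  S=[4.0188]  K=[0.2434]  nu=[-1.0234]  x^+=[1.6465]  P^+=[0.0199]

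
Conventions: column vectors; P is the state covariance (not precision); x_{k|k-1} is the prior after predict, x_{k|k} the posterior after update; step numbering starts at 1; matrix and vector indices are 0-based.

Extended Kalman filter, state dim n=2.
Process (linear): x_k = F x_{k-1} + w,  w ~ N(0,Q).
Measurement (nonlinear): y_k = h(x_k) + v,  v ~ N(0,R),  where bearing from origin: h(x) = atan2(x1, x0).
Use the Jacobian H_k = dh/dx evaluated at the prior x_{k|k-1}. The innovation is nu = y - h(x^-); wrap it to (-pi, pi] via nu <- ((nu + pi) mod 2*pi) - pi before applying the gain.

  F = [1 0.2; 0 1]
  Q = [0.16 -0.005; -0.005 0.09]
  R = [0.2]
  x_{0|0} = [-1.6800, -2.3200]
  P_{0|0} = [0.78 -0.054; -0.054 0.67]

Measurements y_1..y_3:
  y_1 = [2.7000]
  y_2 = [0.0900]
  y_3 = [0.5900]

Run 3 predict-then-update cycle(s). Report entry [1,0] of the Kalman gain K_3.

step 1: x^-=[-2.1440, -2.3200]  P^-=[0.9452 0.0750; 0.0750 0.7600]  H_jac=[0.2325 -0.2148]  S=[0.2787]  K=[0.7307; -0.5234]  nu=[-1.2664]  x^+=[-3.0694, -1.6572]  P^+=[0.7964 0.1816; 0.1816 0.6837]
step 2: x^-=[-3.4008, -1.6572]  P^-=[1.0564 0.3133; 0.3133 0.7737]  H_jac=[0.1158 -0.2376]  S=[0.2406]  K=[0.1990; -0.6133]  nu=[2.7782]  x^+=[-2.8480, -3.3610]  P^+=[1.0469 0.3427; 0.3427 0.6832]
step 3: x^-=[-3.5202, -3.3610]  P^-=[1.3712 0.4743; 0.4743 0.7732]  H_jac=[0.1419 -0.1486]  S=[0.2247]  K=[0.5522; -0.2119]  nu=[2.9693]  x^+=[-1.8805, -3.9901]  P^+=[1.3027 0.5006; 0.5006 0.7631]

K[1,0] = -0.2119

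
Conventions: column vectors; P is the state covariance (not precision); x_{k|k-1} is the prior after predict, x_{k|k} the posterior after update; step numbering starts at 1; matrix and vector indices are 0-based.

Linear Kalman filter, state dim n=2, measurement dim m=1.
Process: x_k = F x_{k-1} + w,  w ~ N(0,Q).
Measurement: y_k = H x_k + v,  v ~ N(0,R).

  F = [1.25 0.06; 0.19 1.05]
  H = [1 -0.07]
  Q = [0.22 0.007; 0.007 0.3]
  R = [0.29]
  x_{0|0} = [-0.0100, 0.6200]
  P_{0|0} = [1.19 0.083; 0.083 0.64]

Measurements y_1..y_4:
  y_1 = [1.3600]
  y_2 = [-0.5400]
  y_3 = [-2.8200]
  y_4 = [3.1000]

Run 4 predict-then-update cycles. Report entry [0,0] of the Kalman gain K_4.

K[0,0] = 0.6719

step 1: x^-=[0.0247, 0.6491]  P^-=[2.0941 0.4398; 0.4398 1.0817]  S=[2.3279]  K=[0.8864; 0.1564]  nu=[1.3807]  x^+=[1.2485, 0.8651]  P^+=[0.2652 0.1171; 0.1171 1.0247]
step 2: x^-=[1.6126, 1.1455]  P^-=[0.6557 0.2896; 0.2896 1.4861]  S=[0.9124]  K=[0.6964; 0.2034]  nu=[-2.0724]  x^+=[0.1694, 0.7241]  P^+=[0.2132 0.1604; 0.1604 1.4483]
step 3: x^-=[0.2551, 0.7925]  P^-=[0.5824 0.3612; 0.3612 1.9685]  S=[0.8314]  K=[0.6700; 0.2687]  nu=[-3.0197]  x^+=[-1.7681, -0.0188]  P^+=[0.2091 0.2115; 0.2115 1.9084]
step 4: x^-=[-2.2112, -0.3556]  P^-=[0.5853 0.4569; 0.4569 2.4960]  S=[0.8236]  K=[0.6719; 0.3426]  nu=[5.2863]  x^+=[1.3405, 1.4556]  P^+=[0.2136 0.2673; 0.2673 2.3993]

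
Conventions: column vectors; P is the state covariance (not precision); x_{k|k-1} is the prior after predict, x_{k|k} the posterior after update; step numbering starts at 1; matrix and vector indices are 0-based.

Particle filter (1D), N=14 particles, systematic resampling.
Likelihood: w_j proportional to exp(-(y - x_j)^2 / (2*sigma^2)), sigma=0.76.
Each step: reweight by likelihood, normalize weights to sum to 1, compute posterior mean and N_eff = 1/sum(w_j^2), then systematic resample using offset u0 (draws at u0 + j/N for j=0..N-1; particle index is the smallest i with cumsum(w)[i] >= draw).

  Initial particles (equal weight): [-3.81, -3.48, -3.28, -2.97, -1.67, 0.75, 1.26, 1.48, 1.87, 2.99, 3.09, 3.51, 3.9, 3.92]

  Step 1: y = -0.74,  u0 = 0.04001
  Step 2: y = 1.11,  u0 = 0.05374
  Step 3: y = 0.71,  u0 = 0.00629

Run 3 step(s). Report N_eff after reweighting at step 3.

N_eff = 13.8300

step 1: w=[0.0004, 0.0022, 0.0055, 0.0197, 0.6890, 0.2132, 0.0457, 0.0204, 0.0040, 0.0000, 0.0000, 0.0000, 0.0000, 0.0000]  mean=-0.9810  Neff=1.9118  idx=[4, 4, 4, 4, 4, 4, 4, 4, 4, 4, 5, 5, 5, 6]
step 2: w=[0.0003, 0.0003, 0.0003, 0.0003, 0.0003, 0.0003, 0.0003, 0.0003, 0.0003, 0.0003, 0.2432, 0.2432, 0.2432, 0.2669]  mean=0.8779  Neff=4.0204  idx=[10, 10, 10, 11, 11, 11, 11, 12, 12, 12, 13, 13, 13, 13]
step 3: w=[0.0764, 0.0764, 0.0764, 0.0764, 0.0764, 0.0764, 0.0764, 0.0764, 0.0764, 0.0764, 0.0589, 0.0589, 0.0589, 0.0589]  mean=0.8702  Neff=13.8300  idx=[0, 1, 1, 2, 3, 4, 5, 6, 7, 8, 9, 10, 11, 12]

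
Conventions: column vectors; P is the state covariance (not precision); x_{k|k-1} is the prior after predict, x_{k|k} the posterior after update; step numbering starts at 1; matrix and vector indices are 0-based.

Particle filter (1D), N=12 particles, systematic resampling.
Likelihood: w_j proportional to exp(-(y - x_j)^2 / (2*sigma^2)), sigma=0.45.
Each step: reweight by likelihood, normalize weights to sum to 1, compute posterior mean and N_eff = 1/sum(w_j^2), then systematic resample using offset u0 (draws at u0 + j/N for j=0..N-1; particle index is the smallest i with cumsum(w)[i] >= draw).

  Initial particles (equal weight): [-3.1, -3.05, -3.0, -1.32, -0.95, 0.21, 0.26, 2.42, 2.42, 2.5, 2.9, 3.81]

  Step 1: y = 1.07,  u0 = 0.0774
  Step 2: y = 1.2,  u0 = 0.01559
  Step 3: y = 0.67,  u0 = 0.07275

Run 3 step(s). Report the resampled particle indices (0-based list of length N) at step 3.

step 1: w=[0.0000, 0.0000, 0.0000, 0.0000, 0.0001, 0.4152, 0.5102, 0.0286, 0.0286, 0.0165, 0.0007, 0.0000]  mean=0.4016  Neff=2.3009  idx=[5, 5, 5, 5, 5, 6, 6, 6, 6, 6, 6, 9]
step 2: w=[0.0782, 0.0782, 0.0782, 0.0782, 0.0782, 0.0992, 0.0992, 0.0992, 0.0992, 0.0992, 0.0992, 0.0136]  mean=0.2708  Neff=11.1293  idx=[0, 1, 2, 3, 4, 5, 6, 7, 7, 8, 9, 10]
step 3: w=[0.0782, 0.0782, 0.0782, 0.0782, 0.0782, 0.0870, 0.0870, 0.0870, 0.0870, 0.0870, 0.0870, 0.0870]  mean=0.2405  Neff=11.9671  idx=[0, 1, 3, 4, 5, 6, 7, 8, 9, 9, 10, 11]

resampled_idx = [0, 1, 3, 4, 5, 6, 7, 8, 9, 9, 10, 11]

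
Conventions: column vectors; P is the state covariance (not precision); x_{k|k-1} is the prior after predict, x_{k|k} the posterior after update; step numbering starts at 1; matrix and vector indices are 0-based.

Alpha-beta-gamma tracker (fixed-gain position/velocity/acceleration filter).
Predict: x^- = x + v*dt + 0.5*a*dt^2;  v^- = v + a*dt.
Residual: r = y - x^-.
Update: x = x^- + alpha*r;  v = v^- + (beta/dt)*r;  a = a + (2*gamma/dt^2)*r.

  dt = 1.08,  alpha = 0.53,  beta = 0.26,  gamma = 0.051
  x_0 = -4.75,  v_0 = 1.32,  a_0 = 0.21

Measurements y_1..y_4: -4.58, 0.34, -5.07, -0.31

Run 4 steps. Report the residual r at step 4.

resid = 0.9656

step 1: x_pred=-3.2019  r=-1.3781  x^+=-3.9323  v^+=1.2150  a^+=0.0895
step 2: x_pred=-2.5679  r=2.9079  x^+=-1.0267  v^+=2.0117  a^+=0.3438
step 3: x_pred=1.3465  r=-6.4165  x^+=-2.0543  v^+=0.8383  a^+=-0.2173
step 4: x_pred=-1.2756  r=0.9656  x^+=-0.7638  v^+=0.8361  a^+=-0.1329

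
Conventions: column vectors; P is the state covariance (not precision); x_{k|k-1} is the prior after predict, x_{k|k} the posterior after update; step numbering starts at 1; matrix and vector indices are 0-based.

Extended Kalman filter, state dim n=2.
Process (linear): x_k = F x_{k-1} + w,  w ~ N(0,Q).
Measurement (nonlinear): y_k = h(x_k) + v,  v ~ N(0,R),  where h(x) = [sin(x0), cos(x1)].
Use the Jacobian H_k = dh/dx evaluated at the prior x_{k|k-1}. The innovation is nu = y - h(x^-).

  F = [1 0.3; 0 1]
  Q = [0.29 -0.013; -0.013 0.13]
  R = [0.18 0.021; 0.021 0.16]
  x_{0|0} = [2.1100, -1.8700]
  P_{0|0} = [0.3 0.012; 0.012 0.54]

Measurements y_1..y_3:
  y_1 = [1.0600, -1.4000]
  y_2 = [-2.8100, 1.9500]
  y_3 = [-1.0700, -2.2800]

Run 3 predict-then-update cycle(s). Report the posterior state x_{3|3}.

step 1: x^-=[1.5490, -1.8700]  P^-=[0.6458 0.1610; 0.1610 0.6700]  H_jac=[0.0218 0.0000; 0.0000 0.9556]  S=[0.1803 0.0244; 0.0244 0.7718]  K=[0.0514 0.1977; -0.0930 0.8325]  nu=[0.0602, -1.1052]  x^+=[1.3336, -2.7957]  P^+=[0.6147 0.0342; 0.0342 0.1373]
step 2: x^-=[0.4949, -2.7957]  P^-=[0.9376 0.0624; 0.0624 0.2673]  H_jac=[0.8800 0.0000; 0.0000 0.3390]  S=[0.9061 0.0396; 0.0396 0.1907]  K=[0.9140 -0.0789; 0.0402 0.4669]  nu=[-3.2849, 2.8908]  x^+=[-2.7358, -1.5782]  P^+=[0.1851 0.0194; 0.0194 0.2228]
step 3: x^-=[-3.2093, -1.5782]  P^-=[0.5067 0.0732; 0.0732 0.3528]  H_jac=[-0.9977 0.0000; 0.0000 1.0000]  S=[0.6844 -0.0520; -0.0520 0.5128]  K=[-0.7335 0.0683; -0.0548 0.6824]  nu=[-1.1376, -2.2726]  x^+=[-2.5301, -3.0667]  P^+=[0.1309 -0.0045; -0.0045 0.1080]

x_post = [-2.5301, -3.0667]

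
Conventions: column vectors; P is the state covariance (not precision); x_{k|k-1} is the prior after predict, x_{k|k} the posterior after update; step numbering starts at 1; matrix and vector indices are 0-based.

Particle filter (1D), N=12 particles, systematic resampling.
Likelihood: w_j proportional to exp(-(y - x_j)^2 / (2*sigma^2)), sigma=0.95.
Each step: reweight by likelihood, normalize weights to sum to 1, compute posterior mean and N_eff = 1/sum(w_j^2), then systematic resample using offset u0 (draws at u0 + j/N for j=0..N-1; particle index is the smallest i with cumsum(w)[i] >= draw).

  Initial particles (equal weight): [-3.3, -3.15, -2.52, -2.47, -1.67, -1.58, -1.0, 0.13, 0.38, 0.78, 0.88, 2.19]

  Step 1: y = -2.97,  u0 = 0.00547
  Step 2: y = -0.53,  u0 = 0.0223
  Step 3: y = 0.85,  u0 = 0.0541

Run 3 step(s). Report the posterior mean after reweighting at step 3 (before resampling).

post_mean = -1.6426

step 1: w=[0.2070, 0.2160, 0.1966, 0.1915, 0.0862, 0.0754, 0.0256, 0.0011, 0.0004, 0.0001, 0.0001, 0.0000]  mean=-2.6203  Neff=5.5989  idx=[0, 0, 0, 1, 1, 1, 2, 2, 3, 3, 4, 5]
step 2: w=[0.0088, 0.0088, 0.0088, 0.0138, 0.0138, 0.0138, 0.0692, 0.0692, 0.0772, 0.0772, 0.3022, 0.3370]  mean=-1.9855  Neff=4.4016  idx=[2, 6, 7, 8, 9, 10, 10, 10, 11, 11, 11, 11]
step 3: w=[0.0003, 0.0074, 0.0074, 0.0089, 0.0089, 0.1191, 0.1191, 0.1191, 0.1524, 0.1524, 0.1524, 0.1524]  mean=-1.6426  Neff=7.3668  idx=[5, 5, 6, 7, 7, 8, 9, 9, 10, 10, 11, 11]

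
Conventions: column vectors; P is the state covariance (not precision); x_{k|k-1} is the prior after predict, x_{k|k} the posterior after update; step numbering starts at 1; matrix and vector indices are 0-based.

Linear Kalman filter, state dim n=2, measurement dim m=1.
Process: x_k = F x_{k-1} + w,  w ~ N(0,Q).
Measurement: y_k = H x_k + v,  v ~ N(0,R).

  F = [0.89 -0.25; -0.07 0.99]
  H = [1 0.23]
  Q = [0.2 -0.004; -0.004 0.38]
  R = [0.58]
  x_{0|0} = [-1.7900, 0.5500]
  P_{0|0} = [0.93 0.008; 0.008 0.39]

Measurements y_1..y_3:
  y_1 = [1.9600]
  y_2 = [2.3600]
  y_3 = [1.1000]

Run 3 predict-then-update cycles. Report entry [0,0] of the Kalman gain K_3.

K[0,0] = 0.5168

step 1: x^-=[-1.7306, 0.6698]  P^-=[0.9575 -0.1513; -0.1513 0.7657]  S=[1.5084]  K=[0.6117; 0.0165]  nu=[3.5365]  x^+=[0.4327, 0.7280]  P^+=[0.3931 -0.1665; -0.1665 0.7653]
step 2: x^-=[0.2031, 0.6905]  P^-=[0.6333 -0.3675; -0.3675 1.1550]  S=[1.1053]  K=[0.4965; -0.0921]  nu=[1.9981]  x^+=[1.1951, 0.5064]  P^+=[0.3608 -0.3169; -0.3169 1.1457]
step 3: x^-=[0.9370, 0.4177]  P^-=[0.6985 -0.5948; -0.5948 1.5486]  S=[1.0868]  K=[0.5168; -0.2196]  nu=[0.0669]  x^+=[0.9716, 0.4030]  P^+=[0.4082 -0.4715; -0.4715 1.4962]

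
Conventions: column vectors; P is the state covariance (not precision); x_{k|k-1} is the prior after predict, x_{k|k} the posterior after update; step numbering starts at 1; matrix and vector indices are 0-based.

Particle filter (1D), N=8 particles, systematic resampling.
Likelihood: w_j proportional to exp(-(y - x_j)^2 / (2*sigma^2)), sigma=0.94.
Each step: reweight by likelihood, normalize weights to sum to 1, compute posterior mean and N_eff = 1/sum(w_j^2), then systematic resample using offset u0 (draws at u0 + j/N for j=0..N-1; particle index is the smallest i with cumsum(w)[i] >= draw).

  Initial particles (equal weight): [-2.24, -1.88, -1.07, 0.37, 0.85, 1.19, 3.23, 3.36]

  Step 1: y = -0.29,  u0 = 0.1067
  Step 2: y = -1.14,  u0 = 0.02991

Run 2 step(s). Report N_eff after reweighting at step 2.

N_eff = 4.6291

step 1: w=[0.0445, 0.0914, 0.2709, 0.2988, 0.1832, 0.1107, 0.0003, 0.0002]  mean=-0.1616  Neff=4.5703  idx=[1, 2, 2, 3, 3, 4, 4, 5]
step 2: w=[0.2074, 0.2819, 0.2819, 0.0778, 0.0778, 0.0301, 0.0301, 0.0131]  mean=-0.8689  Neff=4.6291  idx=[0, 0, 1, 1, 2, 2, 3, 4]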